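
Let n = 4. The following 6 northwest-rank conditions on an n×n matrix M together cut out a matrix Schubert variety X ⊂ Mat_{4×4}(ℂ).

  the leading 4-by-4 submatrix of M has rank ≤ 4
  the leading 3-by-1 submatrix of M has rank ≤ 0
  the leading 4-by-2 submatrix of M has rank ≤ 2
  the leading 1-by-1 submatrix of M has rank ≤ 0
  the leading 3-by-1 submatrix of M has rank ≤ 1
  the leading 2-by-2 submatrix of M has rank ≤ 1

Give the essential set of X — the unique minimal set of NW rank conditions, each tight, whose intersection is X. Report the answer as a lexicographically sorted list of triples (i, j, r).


Rank table r_w(4×4) implied by the 6 constraints:

  0 | 1 | 1 | 1
  0 | 1 | 2 | 2
  0 | 1 | 2 | 3
  1 | 2 | 3 | 4

second differences of R give the permutation w = (2, 3, 4, 1).

ℓ(w)=3; the 1 essential cell (i,j,r):

[(3, 1, 0)]


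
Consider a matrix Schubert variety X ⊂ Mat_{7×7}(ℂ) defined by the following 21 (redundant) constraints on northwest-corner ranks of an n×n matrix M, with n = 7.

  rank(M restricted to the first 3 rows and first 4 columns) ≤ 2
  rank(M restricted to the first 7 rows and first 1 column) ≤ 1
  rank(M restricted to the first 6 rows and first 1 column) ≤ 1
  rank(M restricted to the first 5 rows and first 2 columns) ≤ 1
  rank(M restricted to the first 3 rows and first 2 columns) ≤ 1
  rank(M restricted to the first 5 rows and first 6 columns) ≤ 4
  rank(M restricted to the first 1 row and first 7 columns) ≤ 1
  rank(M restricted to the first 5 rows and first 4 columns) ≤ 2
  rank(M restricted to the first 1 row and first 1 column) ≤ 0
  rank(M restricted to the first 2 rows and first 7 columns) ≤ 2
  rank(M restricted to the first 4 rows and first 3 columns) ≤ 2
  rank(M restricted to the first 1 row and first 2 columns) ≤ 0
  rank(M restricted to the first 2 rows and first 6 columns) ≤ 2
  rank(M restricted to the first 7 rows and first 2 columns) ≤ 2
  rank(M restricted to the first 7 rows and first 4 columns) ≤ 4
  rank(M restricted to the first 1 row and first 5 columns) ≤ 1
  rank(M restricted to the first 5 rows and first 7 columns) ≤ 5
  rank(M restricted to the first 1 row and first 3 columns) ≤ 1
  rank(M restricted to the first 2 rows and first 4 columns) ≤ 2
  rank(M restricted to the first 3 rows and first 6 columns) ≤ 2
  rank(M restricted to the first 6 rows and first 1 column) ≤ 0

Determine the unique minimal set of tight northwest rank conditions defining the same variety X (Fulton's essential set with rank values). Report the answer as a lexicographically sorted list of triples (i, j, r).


Reconstructing r_w from the 21 given conditions:

  i=1: 0, 0, 1, 1, 1, 1, 1
  i=2: 0, 1, 2, 2, 2, 2, 2
  i=3: 0, 1, 2, 2, 2, 2, 3
  i=4: 0, 1, 2, 2, 3, 3, 4
  i=5: 0, 1, 2, 2, 3, 4, 5
  i=6: 0, 1, 2, 3, 4, 5, 6
  i=7: 1, 2, 3, 4, 5, 6, 7

the unique w with this rank table is (3, 2, 7, 5, 6, 4, 1).

4 SE-corners of the 12-cell Rothe diagram give Ess(w):

[(1, 2, 0), (3, 6, 2), (5, 4, 2), (6, 1, 0)]


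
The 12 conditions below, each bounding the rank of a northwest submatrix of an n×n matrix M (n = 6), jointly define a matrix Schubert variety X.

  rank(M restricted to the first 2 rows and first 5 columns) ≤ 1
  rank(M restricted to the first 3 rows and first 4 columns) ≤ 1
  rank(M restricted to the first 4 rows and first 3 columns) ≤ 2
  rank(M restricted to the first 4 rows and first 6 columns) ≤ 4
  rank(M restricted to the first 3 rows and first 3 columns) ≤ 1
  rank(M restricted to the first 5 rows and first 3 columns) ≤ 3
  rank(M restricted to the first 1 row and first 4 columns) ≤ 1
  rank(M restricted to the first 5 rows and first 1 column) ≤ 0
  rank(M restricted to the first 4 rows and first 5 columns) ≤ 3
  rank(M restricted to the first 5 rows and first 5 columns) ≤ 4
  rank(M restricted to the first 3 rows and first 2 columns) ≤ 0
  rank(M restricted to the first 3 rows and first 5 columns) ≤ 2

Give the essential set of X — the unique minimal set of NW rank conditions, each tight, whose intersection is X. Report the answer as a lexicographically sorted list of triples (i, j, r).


Propagating the 12 rank bounds to every northwest block:

  0  0  1  1  1  1
  0  0  1  1  1  2
  0  0  1  1  2  3
  0  1  2  2  3  4
  0  1  2  3  4  5
  1  2  3  4  5  6

giving w = (3, 6, 5, 2, 4, 1) via Δ²R.

Fulton essential set (4 of the 11 Rothe cells):

[(2, 5, 1), (3, 2, 0), (3, 4, 1), (5, 1, 0)]


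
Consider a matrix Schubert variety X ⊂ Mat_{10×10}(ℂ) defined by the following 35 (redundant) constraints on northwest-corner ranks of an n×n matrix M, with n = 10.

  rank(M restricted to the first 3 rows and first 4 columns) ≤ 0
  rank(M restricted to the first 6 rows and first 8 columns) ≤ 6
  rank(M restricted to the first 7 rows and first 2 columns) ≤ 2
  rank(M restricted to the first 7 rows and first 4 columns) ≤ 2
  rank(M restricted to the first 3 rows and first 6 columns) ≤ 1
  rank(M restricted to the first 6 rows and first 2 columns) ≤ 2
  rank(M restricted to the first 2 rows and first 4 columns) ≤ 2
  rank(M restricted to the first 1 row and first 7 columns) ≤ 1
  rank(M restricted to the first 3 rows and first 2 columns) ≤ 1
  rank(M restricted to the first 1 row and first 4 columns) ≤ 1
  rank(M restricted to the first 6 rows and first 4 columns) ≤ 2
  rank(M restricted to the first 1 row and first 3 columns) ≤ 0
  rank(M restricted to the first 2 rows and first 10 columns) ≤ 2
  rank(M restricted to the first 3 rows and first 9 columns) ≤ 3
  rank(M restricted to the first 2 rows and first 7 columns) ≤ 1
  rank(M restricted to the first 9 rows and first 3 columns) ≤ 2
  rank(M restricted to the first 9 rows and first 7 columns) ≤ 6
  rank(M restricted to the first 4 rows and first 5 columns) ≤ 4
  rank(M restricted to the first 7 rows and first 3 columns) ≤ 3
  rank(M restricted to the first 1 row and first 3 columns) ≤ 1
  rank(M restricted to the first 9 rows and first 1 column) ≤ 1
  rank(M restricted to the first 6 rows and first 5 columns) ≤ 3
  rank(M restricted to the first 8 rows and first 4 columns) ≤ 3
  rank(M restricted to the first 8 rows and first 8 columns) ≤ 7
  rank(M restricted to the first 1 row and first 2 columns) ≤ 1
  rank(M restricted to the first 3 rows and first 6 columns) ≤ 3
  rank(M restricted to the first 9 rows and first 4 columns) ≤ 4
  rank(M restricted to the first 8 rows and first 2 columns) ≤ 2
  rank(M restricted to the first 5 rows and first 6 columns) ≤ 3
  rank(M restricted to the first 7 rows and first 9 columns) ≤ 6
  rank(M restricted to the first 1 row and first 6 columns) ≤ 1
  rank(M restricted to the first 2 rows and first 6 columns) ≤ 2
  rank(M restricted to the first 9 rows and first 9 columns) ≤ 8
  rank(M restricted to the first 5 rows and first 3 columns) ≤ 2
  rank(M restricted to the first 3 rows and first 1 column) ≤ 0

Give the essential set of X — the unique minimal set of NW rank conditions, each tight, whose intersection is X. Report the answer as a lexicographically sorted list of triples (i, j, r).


Propagating the 35 rank bounds to every northwest block:

  0  0  0  0  1  1  1  1  1  1
  0  0  0  0  1  1  1  2  2  2
  0  0  0  0  1  1  2  3  3  3
  1  1  1  1  2  2  3  4  4  4
  1  2  2  2  3  3  4  5  5  5
  1  2  2  2  3  4  5  6  6  6
  1  2  2  2  3  4  5  6  6  7
  1  2  2  3  4  5  6  7  7  8
  1  2  2  3  4  5  6  7  8  9
  1  2  3  4  5  6  7  8  9  10

second differences of R give the permutation w = (5, 8, 7, 1, 2, 6, 10, 4, 9, 3).

D(w) has 22 cells with 6 SE-corners; essential set:

[(2, 7, 1), (3, 4, 0), (3, 6, 1), (7, 4, 2), (7, 9, 6), (9, 3, 2)]


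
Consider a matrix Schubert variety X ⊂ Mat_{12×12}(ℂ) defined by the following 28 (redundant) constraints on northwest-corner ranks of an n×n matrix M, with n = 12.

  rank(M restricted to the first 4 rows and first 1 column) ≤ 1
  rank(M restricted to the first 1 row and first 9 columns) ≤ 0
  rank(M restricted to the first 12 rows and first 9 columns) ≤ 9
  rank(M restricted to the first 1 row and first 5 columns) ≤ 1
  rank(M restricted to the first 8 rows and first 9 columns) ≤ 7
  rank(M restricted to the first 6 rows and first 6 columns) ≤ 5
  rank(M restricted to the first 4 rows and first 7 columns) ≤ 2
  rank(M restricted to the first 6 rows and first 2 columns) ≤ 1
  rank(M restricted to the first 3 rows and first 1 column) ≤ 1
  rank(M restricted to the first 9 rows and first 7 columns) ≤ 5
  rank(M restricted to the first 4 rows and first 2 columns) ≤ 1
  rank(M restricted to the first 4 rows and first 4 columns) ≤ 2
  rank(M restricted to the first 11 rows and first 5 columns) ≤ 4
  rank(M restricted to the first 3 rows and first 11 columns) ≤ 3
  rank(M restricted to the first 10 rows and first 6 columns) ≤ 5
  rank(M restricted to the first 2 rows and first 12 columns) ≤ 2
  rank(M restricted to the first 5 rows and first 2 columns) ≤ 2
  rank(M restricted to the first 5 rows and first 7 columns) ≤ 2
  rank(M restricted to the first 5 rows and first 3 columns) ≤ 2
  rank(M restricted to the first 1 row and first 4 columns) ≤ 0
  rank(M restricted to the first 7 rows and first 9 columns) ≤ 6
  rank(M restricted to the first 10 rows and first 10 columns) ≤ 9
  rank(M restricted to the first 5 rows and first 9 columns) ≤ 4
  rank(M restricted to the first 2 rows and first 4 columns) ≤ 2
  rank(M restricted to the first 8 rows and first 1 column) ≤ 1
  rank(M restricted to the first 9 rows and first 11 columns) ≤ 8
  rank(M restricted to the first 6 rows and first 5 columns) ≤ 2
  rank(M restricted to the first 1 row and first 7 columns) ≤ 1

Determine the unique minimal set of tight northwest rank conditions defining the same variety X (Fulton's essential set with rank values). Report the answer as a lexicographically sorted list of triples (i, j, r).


Propagating the 28 rank bounds to every northwest block:

  R[1]: 0  0  0  0  0  0  0  0  0  1  1  1
  R[2]: 1  1  1  1  1  1  1  1  1  2  2  2
  R[3]: 1  1  2  2  2  2  2  2  2  3  3  3
  R[4]: 1  1  2  2  2  2  2  3  3  4  4  4
  R[5]: 1  1  2  2  2  2  2  3  4  5  5  5
  R[6]: 1  1  2  2  2  3  3  4  5  6  6  6
  R[7]: 1  2  3  3  3  4  4  5  6  7  7  7
  R[8]: 1  2  3  4  4  5  5  6  7  8  8  8
  R[9]: 1  2  3  4  4  5  5  6  7  8  8  9
  R[10]: 1  2  3  4  4  5  6  7  8  9  9  10
  R[11]: 1  2  3  4  4  5  6  7  8  9  10  11
  R[12]: 1  2  3  4  5  6  7  8  9  10  11  12

hence w(1..12) = (10, 1, 3, 8, 9, 6, 2, 4, 12, 7, 11, 5).

Fulton essential set (7 of the 28 Rothe cells):

[(1, 9, 0), (5, 7, 2), (6, 2, 1), (6, 5, 2), (9, 7, 5), (9, 11, 8), (11, 5, 4)]


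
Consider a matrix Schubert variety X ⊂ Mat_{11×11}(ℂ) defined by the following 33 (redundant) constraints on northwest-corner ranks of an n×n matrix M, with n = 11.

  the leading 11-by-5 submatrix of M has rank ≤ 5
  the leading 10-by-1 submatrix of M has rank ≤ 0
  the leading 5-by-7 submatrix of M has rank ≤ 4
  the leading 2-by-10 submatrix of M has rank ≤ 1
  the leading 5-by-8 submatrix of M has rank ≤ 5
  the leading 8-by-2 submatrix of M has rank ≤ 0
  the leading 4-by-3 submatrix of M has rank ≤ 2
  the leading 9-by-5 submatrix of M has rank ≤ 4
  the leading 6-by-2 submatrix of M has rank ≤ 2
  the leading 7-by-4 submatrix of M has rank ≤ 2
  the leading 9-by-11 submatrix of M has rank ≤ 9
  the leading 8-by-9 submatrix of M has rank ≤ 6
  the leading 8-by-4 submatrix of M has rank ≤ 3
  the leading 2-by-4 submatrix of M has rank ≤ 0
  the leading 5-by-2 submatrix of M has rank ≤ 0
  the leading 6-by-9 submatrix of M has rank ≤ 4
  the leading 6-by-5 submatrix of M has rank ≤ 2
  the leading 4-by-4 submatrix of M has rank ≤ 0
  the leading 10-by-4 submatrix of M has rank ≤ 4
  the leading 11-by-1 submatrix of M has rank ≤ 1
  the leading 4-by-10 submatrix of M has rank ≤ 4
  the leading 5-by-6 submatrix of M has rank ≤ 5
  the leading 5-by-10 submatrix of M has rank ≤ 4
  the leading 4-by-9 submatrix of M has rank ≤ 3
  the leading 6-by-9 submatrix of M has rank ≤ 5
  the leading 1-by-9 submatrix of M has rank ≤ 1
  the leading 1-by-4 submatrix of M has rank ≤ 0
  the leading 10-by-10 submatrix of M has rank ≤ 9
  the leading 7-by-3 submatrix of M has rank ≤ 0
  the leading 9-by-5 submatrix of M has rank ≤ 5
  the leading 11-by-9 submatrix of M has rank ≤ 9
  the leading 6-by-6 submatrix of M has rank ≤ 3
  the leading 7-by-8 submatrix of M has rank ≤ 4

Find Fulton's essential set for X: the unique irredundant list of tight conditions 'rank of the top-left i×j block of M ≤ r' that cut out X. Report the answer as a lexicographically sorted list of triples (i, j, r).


Propagating the 33 rank bounds to every northwest block:

  0  0  0  0  1  1  1  1  1  1  1
  0  0  0  0  1  1  1  1  1  1  2
  0  0  0  0  1  2  2  2  2  2  3
  0  0  0  0  1  2  3  3  3  3  4
  0  0  0  1  2  3  4  4  4  4  5
  0  0  0  1  2  3  4  4  4  5  6
  0  0  0  1  2  3  4  4  5  6  7
  0  0  1  2  3  4  5  5  6  7  8
  0  1  2  3  4  5  6  6  7  8  9
  0  1  2  3  4  5  6  7  8  9  10
  1  2  3  4  5  6  7  8  9  10  11

so w = (5, 11, 6, 7, 4, 10, 9, 3, 2, 8, 1).

Fulton essential set (7 of the 37 Rothe cells):

[(2, 10, 1), (4, 4, 0), (6, 9, 4), (7, 3, 0), (7, 8, 4), (8, 2, 0), (10, 1, 0)]


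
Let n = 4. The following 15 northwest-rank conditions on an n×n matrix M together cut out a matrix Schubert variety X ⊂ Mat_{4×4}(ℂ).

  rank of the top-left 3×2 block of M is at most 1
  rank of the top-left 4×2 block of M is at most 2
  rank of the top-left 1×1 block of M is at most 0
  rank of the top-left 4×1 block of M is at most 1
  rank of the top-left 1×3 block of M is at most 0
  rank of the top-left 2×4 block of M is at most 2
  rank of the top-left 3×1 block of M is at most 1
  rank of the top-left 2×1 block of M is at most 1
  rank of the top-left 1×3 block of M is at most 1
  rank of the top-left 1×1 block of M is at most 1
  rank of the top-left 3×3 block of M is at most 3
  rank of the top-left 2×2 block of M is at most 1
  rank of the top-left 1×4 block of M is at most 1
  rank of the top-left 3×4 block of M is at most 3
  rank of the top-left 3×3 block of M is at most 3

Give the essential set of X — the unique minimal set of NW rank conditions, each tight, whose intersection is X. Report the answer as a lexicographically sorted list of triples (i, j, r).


Reconstructing r_w from the 15 given conditions:

  R[1]: 0  0  0  1
  R[2]: 1  1  1  2
  R[3]: 1  1  2  3
  R[4]: 1  2  3  4

giving w = (4, 1, 3, 2) via Δ²R.

|D(w)|=4, |Ess(w)|=2:

[(1, 3, 0), (3, 2, 1)]


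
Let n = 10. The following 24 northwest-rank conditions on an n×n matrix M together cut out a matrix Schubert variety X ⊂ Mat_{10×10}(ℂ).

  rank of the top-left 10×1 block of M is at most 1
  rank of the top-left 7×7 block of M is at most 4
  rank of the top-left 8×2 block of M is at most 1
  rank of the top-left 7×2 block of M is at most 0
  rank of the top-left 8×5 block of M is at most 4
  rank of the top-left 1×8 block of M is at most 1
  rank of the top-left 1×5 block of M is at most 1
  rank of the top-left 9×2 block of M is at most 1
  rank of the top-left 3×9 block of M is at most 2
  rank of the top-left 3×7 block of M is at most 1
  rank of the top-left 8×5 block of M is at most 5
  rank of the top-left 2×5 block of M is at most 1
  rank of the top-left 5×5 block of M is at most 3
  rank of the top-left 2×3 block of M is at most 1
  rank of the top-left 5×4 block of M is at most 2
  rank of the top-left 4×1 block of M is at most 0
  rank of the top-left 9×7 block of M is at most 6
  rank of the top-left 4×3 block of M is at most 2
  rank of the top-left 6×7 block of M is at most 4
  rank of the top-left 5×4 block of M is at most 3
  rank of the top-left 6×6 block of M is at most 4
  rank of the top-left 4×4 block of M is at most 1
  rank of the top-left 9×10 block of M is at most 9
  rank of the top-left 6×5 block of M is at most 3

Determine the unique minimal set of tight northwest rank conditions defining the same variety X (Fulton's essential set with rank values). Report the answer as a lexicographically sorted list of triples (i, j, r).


Reconstructing r_w from the 24 given conditions:

  R[1]: 0 0 1 1 1 1 1 1 1 1
  R[2]: 0 0 1 1 1 1 1 2 2 2
  R[3]: 0 0 1 1 1 1 1 2 2 3
  R[4]: 0 0 1 1 2 2 2 3 3 4
  R[5]: 0 0 1 2 3 3 3 4 4 5
  R[6]: 0 0 1 2 3 4 4 5 5 6
  R[7]: 0 0 1 2 3 4 4 5 6 7
  R[8]: 1 1 2 3 4 5 5 6 7 8
  R[9]: 1 1 2 3 4 5 6 7 8 9
  R[10]: 1 2 3 4 5 6 7 8 9 10

so w = (3, 8, 10, 5, 4, 6, 9, 1, 7, 2).

6 SE-corners of the 26-cell Rothe diagram give Ess(w):

[(3, 7, 1), (3, 9, 2), (4, 4, 1), (7, 2, 0), (7, 7, 4), (9, 2, 1)]


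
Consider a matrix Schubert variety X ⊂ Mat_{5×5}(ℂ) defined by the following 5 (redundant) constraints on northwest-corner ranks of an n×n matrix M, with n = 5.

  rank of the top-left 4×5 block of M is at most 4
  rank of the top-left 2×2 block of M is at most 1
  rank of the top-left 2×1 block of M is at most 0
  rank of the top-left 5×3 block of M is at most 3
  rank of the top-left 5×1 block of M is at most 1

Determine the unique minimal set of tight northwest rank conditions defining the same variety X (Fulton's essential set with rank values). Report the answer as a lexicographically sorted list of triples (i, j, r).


The tightest implied rank at each (i,j), from the 5 conditions:

  0  1  1  1  1
  0  1  2  2  2
  1  2  3  3  3
  1  2  3  4  4
  1  2  3  4  5

hence w(1..5) = (2, 3, 1, 4, 5).

ℓ(w)=2; the 1 essential cell (i,j,r):

[(2, 1, 0)]


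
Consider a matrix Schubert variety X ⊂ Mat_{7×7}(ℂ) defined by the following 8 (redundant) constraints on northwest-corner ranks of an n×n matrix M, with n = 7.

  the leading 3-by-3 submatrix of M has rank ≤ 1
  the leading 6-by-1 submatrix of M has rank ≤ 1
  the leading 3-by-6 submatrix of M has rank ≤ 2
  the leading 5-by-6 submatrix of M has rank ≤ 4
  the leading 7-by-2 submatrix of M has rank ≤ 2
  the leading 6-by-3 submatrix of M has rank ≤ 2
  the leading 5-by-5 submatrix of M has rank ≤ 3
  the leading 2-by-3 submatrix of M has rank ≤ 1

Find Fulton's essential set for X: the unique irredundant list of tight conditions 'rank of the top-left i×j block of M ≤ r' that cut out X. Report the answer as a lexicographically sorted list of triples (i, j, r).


Computing R[i][j] = min implied NW-rank bound (n=7, 8 conditions):

  1 | 1 | 1 | 1 | 1 | 1 | 1
  1 | 1 | 1 | 2 | 2 | 2 | 2
  1 | 1 | 1 | 2 | 2 | 2 | 3
  1 | 2 | 2 | 3 | 3 | 3 | 4
  1 | 2 | 2 | 3 | 3 | 4 | 5
  1 | 2 | 2 | 3 | 4 | 5 | 6
  1 | 2 | 3 | 4 | 5 | 6 | 7

giving w = (1, 4, 7, 2, 6, 5, 3) via Δ²R.

ℓ(w)=9; the 4 essential cells (i,j,r):

[(3, 3, 1), (3, 6, 2), (5, 5, 3), (6, 3, 2)]


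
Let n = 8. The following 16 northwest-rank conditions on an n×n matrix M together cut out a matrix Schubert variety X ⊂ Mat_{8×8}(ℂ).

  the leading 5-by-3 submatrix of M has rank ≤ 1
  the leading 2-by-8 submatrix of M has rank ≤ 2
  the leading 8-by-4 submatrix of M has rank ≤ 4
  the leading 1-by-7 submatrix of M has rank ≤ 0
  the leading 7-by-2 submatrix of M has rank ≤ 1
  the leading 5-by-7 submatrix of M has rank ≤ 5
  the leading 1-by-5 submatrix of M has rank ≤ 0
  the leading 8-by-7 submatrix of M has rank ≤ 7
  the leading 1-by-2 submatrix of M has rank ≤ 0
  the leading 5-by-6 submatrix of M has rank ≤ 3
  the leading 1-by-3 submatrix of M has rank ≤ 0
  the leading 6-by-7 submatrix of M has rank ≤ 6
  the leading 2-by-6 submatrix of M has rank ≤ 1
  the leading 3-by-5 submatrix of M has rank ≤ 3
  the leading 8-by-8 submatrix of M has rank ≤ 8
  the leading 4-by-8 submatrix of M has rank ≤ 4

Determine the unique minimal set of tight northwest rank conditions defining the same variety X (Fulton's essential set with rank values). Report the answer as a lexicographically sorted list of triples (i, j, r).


Computing R[i][j] = min implied NW-rank bound (n=8, 16 conditions):

  0 | 0 | 0 | 0 | 0 | 0 | 0 | 1
  1 | 1 | 1 | 1 | 1 | 1 | 1 | 2
  1 | 1 | 1 | 2 | 2 | 2 | 2 | 3
  1 | 1 | 1 | 2 | 3 | 3 | 3 | 4
  1 | 1 | 1 | 2 | 3 | 3 | 4 | 5
  1 | 1 | 2 | 3 | 4 | 4 | 5 | 6
  1 | 1 | 2 | 3 | 4 | 5 | 6 | 7
  1 | 2 | 3 | 4 | 5 | 6 | 7 | 8

so w = (8, 1, 4, 5, 7, 3, 6, 2).

Rothe diagram D(w) (16 cells), 4 SE-corners (essential conditions):

[(1, 7, 0), (5, 3, 1), (5, 6, 3), (7, 2, 1)]


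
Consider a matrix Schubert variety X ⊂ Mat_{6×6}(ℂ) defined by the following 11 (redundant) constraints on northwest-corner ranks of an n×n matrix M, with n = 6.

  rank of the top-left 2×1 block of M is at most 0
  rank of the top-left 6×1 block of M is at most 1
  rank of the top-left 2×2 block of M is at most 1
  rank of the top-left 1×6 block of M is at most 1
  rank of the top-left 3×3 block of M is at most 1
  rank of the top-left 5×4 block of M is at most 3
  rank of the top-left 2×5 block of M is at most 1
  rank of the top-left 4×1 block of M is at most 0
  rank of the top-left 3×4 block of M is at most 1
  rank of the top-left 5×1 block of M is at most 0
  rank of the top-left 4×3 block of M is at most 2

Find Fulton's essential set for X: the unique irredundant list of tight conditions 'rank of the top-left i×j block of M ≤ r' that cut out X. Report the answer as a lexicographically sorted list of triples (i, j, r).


Computing R[i][j] = min implied NW-rank bound (n=6, 11 conditions):

  i=1: 0, 1, 1, 1, 1, 1
  i=2: 0, 1, 1, 1, 1, 2
  i=3: 0, 1, 1, 1, 2, 3
  i=4: 0, 1, 2, 2, 3, 4
  i=5: 0, 1, 2, 3, 4, 5
  i=6: 1, 2, 3, 4, 5, 6

so w = (2, 6, 5, 3, 4, 1).

|D(w)|=10, |Ess(w)|=3:

[(2, 5, 1), (3, 4, 1), (5, 1, 0)]


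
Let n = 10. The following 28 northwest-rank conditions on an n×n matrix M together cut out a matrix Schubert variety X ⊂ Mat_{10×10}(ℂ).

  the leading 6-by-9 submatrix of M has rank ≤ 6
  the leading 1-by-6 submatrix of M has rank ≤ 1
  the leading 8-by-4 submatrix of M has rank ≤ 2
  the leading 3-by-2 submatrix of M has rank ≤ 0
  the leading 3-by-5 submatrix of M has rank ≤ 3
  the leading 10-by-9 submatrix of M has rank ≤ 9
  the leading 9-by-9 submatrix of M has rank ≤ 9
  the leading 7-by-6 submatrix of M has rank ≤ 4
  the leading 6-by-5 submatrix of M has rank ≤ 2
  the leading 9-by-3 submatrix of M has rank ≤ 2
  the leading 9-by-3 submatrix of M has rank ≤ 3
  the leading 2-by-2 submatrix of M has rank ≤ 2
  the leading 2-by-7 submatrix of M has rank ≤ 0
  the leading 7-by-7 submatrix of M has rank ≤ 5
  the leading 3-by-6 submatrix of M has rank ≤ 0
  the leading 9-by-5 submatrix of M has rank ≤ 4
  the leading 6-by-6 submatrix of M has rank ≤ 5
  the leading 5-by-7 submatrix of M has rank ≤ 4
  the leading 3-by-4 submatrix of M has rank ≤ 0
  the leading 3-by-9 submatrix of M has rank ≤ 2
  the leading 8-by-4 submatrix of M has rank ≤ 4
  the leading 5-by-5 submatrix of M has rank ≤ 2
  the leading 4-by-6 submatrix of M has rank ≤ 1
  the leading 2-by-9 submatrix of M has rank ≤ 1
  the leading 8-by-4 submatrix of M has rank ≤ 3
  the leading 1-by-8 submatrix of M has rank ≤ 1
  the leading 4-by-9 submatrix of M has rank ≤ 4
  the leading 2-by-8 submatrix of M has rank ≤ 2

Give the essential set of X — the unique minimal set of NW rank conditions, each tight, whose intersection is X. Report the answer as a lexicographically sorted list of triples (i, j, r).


The tightest implied rank at each (i,j), from the 28 conditions:

  row 1: 0 | 0 | 0 | 0 | 0 | 0 | 0 | 1 | 1 | 1
  row 2: 0 | 0 | 0 | 0 | 0 | 0 | 0 | 1 | 1 | 2
  row 3: 0 | 0 | 0 | 0 | 0 | 0 | 1 | 2 | 2 | 3
  row 4: 1 | 1 | 1 | 1 | 1 | 1 | 2 | 3 | 3 | 4
  row 5: 1 | 2 | 2 | 2 | 2 | 2 | 3 | 4 | 4 | 5
  row 6: 1 | 2 | 2 | 2 | 2 | 3 | 4 | 5 | 5 | 6
  row 7: 1 | 2 | 2 | 2 | 3 | 4 | 5 | 6 | 6 | 7
  row 8: 1 | 2 | 2 | 2 | 3 | 4 | 5 | 6 | 7 | 8
  row 9: 1 | 2 | 2 | 3 | 4 | 5 | 6 | 7 | 8 | 9
  row 10: 1 | 2 | 3 | 4 | 5 | 6 | 7 | 8 | 9 | 10

so w = (8, 10, 7, 1, 2, 6, 5, 9, 4, 3).

Rothe diagram D(w) (29 cells), 6 SE-corners (essential conditions):

[(2, 7, 0), (2, 9, 1), (3, 6, 0), (6, 5, 2), (8, 4, 2), (9, 3, 2)]


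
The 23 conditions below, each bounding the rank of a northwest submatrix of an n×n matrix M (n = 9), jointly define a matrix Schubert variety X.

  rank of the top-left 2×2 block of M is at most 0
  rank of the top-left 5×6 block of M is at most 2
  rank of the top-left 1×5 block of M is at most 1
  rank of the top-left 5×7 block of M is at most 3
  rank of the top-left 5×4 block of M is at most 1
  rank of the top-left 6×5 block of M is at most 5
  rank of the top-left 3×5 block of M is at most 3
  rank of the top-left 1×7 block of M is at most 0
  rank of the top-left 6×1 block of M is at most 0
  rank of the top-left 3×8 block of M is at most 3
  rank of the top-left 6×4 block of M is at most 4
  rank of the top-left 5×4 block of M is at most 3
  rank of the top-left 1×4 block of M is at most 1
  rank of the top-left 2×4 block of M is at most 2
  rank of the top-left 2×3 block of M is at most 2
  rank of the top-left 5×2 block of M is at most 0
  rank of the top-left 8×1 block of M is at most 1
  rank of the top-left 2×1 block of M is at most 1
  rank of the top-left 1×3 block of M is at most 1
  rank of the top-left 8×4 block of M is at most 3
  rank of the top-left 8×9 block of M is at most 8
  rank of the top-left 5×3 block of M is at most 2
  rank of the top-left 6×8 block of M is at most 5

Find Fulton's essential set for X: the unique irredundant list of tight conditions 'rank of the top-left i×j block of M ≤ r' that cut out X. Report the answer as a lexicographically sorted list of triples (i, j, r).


Rank table r_w(9×9) implied by the 23 constraints:

  i=1: 0 | 0 | 0 | 0 | 0 | 0 | 0 | 1 | 1
  i=2: 0 | 0 | 1 | 1 | 1 | 1 | 1 | 2 | 2
  i=3: 0 | 0 | 1 | 1 | 2 | 2 | 2 | 3 | 3
  i=4: 0 | 0 | 1 | 1 | 2 | 2 | 3 | 4 | 4
  i=5: 0 | 0 | 1 | 1 | 2 | 2 | 3 | 4 | 5
  i=6: 0 | 1 | 2 | 2 | 3 | 3 | 4 | 5 | 6
  i=7: 1 | 2 | 3 | 3 | 4 | 4 | 5 | 6 | 7
  i=8: 1 | 2 | 3 | 3 | 4 | 5 | 6 | 7 | 8
  i=9: 1 | 2 | 3 | 4 | 5 | 6 | 7 | 8 | 9

hence w(1..9) = (8, 3, 5, 7, 9, 2, 1, 6, 4).

ℓ(w)=22; the 6 essential cells (i,j,r):

[(1, 7, 0), (5, 2, 0), (5, 4, 1), (5, 6, 2), (6, 1, 0), (8, 4, 3)]


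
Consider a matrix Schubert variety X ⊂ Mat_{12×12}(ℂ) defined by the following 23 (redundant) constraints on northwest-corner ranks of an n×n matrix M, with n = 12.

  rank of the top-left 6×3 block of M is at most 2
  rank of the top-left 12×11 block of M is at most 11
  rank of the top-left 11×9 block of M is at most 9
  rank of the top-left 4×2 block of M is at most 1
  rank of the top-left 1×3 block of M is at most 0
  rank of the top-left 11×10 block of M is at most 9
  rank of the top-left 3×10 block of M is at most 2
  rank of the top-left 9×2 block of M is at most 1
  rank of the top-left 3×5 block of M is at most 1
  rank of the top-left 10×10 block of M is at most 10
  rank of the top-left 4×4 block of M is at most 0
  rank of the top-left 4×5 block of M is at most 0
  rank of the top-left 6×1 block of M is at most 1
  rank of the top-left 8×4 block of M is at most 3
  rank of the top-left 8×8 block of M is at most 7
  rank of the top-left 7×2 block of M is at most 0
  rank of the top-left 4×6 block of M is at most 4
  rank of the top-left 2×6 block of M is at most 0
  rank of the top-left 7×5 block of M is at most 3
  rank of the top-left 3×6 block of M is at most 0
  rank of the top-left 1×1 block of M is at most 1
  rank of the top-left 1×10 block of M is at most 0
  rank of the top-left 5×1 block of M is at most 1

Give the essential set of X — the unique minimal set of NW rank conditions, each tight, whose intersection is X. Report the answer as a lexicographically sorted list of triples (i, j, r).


Propagating the 23 rank bounds to every northwest block:

  R[1]: 0  0  0  0  0  0  0  0  0  0  1  1
  R[2]: 0  0  0  0  0  0  1  1  1  1  2  2
  R[3]: 0  0  0  0  0  0  1  2  2  2  3  3
  R[4]: 0  0  0  0  0  1  2  3  3  3  4  4
  R[5]: 0  0  1  1  1  2  3  4  4  4  5  5
  R[6]: 0  0  1  2  2  3  4  5  5  5  6  6
  R[7]: 0  0  1  2  3  4  5  6  6  6  7  7
  R[8]: 1  1  2  3  4  5  6  7  7  7  8  8
  R[9]: 1  1  2  3  4  5  6  7  8  8  9  9
  R[10]: 1  2  3  4  5  6  7  8  9  9  10  10
  R[11]: 1  2  3  4  5  6  7  8  9  9  10  11
  R[12]: 1  2  3  4  5  6  7  8  9  10  11  12

so w = (11, 7, 8, 6, 3, 4, 5, 1, 9, 2, 12, 10).

Fulton essential set (6 of the 35 Rothe cells):

[(1, 10, 0), (3, 6, 0), (4, 5, 0), (7, 2, 0), (9, 2, 1), (11, 10, 9)]


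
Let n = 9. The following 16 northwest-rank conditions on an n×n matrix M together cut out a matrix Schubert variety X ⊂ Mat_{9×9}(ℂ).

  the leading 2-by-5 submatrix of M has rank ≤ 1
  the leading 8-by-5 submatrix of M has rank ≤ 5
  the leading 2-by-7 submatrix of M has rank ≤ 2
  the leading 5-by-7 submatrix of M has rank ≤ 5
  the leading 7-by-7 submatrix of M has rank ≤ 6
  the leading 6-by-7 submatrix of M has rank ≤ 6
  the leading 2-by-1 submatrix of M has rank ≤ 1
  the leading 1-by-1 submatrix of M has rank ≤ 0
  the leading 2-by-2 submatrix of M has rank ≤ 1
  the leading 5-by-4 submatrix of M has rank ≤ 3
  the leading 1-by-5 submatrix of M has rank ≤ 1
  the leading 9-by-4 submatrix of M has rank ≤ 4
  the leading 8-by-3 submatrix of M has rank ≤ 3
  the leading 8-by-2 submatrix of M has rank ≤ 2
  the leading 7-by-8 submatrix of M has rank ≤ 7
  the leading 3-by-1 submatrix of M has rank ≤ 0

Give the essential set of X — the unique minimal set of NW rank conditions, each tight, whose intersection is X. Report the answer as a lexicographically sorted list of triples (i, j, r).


Reconstructing r_w from the 16 given conditions:

  row 1: 0 1 1 1 1 1 1 1 1
  row 2: 0 1 1 1 1 2 2 2 2
  row 3: 0 1 2 2 2 3 3 3 3
  row 4: 1 2 3 3 3 4 4 4 4
  row 5: 1 2 3 3 4 5 5 5 5
  row 6: 1 2 3 4 5 6 6 6 6
  row 7: 1 2 3 4 5 6 6 7 7
  row 8: 1 2 3 4 5 6 7 8 8
  row 9: 1 2 3 4 5 6 7 8 9

second differences of R give the permutation w = (2, 6, 3, 1, 5, 4, 8, 7, 9).

Rothe diagram D(w) (8 cells), 4 SE-corners (essential conditions):

[(2, 5, 1), (3, 1, 0), (5, 4, 3), (7, 7, 6)]


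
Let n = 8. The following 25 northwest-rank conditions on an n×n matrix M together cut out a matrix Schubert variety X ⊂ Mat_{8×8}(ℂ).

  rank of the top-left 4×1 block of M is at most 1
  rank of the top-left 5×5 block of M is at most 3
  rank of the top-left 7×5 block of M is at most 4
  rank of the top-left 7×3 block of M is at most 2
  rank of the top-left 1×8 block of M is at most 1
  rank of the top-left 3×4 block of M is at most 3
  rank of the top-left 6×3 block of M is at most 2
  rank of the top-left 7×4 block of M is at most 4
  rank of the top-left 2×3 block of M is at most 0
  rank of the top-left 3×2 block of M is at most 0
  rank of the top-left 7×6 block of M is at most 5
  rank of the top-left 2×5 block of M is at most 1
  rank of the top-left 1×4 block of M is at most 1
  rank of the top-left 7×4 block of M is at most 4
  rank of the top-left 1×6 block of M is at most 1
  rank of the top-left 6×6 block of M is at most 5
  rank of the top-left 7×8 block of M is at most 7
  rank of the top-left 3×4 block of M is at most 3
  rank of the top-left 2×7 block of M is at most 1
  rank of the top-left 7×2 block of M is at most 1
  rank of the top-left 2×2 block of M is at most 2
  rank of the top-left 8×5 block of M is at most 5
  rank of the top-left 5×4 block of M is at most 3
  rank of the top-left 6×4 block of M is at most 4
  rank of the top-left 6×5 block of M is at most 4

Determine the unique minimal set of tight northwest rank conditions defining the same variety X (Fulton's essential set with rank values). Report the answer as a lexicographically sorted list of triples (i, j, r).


Propagating the 25 rank bounds to every northwest block:

  R[1]: 0 0 0 1 1 1 1 1
  R[2]: 0 0 0 1 1 1 1 2
  R[3]: 0 0 1 2 2 2 2 3
  R[4]: 1 1 2 3 3 3 3 4
  R[5]: 1 1 2 3 3 4 4 5
  R[6]: 1 1 2 3 4 5 5 6
  R[7]: 1 1 2 3 4 5 6 7
  R[8]: 1 2 3 4 5 6 7 8

so w = (4, 8, 3, 1, 6, 5, 7, 2).

|D(w)|=15, |Ess(w)|=5:

[(2, 3, 0), (2, 7, 1), (3, 2, 0), (5, 5, 3), (7, 2, 1)]


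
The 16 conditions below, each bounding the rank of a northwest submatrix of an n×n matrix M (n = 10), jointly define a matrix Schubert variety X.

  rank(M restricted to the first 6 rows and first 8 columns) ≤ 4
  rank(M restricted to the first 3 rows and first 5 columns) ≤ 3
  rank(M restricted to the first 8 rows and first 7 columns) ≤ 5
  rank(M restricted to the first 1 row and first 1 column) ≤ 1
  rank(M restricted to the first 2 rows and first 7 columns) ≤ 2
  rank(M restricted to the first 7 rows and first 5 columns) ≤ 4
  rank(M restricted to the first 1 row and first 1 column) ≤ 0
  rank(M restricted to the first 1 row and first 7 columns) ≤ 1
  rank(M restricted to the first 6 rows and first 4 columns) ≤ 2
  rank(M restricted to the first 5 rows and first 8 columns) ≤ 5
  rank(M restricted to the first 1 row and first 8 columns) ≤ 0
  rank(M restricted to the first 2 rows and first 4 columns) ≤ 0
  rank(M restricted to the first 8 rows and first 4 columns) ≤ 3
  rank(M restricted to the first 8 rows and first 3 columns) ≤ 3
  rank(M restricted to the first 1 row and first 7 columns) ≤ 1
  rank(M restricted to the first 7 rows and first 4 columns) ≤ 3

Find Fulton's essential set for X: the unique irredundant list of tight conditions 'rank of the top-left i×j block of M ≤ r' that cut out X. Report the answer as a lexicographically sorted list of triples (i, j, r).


Propagating the 16 rank bounds to every northwest block:

  0 | 0 | 0 | 0 | 0 | 0 | 0 | 0 | 1 | 1
  0 | 0 | 0 | 0 | 1 | 1 | 1 | 1 | 2 | 2
  1 | 1 | 1 | 1 | 2 | 2 | 2 | 2 | 3 | 3
  1 | 2 | 2 | 2 | 3 | 3 | 3 | 3 | 4 | 4
  1 | 2 | 2 | 2 | 3 | 4 | 4 | 4 | 5 | 5
  1 | 2 | 2 | 2 | 3 | 4 | 4 | 4 | 5 | 6
  1 | 2 | 3 | 3 | 4 | 5 | 5 | 5 | 6 | 7
  1 | 2 | 3 | 3 | 4 | 5 | 5 | 6 | 7 | 8
  1 | 2 | 3 | 4 | 5 | 6 | 6 | 7 | 8 | 9
  1 | 2 | 3 | 4 | 5 | 6 | 7 | 8 | 9 | 10

giving w = (9, 5, 1, 2, 6, 10, 3, 8, 4, 7) via Δ²R.

6 SE-corners of the 20-cell Rothe diagram give Ess(w):

[(1, 8, 0), (2, 4, 0), (6, 4, 2), (6, 8, 4), (8, 4, 3), (8, 7, 5)]


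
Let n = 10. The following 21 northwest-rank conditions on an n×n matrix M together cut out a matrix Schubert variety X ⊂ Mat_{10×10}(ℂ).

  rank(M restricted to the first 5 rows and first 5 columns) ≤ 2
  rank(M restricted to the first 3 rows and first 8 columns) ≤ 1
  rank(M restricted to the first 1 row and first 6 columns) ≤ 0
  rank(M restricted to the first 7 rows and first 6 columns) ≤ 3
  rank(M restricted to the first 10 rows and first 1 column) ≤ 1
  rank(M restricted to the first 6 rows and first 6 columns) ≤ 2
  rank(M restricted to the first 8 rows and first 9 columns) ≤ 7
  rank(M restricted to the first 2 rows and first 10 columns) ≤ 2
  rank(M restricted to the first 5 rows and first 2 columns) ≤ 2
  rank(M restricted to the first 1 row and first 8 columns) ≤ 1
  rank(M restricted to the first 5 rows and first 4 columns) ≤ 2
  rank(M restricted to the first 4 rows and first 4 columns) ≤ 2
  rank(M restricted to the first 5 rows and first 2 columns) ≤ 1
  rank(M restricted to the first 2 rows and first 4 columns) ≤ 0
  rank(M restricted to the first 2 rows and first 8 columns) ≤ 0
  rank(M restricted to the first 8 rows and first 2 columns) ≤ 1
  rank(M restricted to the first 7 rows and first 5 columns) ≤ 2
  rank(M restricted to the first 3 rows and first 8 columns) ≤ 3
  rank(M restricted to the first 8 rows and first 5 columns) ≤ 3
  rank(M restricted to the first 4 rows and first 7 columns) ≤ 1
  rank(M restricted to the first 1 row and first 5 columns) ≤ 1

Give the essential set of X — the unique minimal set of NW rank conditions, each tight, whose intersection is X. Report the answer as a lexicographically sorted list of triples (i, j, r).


The tightest implied rank at each (i,j), from the 21 conditions:

  R[1]: 0 | 0 | 0 | 0 | 0 | 0 | 0 | 0 | 1 | 1
  R[2]: 0 | 0 | 0 | 0 | 0 | 0 | 0 | 0 | 1 | 2
  R[3]: 1 | 1 | 1 | 1 | 1 | 1 | 1 | 1 | 2 | 3
  R[4]: 1 | 1 | 1 | 1 | 1 | 1 | 1 | 2 | 3 | 4
  R[5]: 1 | 1 | 2 | 2 | 2 | 2 | 2 | 3 | 4 | 5
  R[6]: 1 | 1 | 2 | 2 | 2 | 2 | 3 | 4 | 5 | 6
  R[7]: 1 | 1 | 2 | 2 | 2 | 3 | 4 | 5 | 6 | 7
  R[8]: 1 | 1 | 2 | 3 | 3 | 4 | 5 | 6 | 7 | 8
  R[9]: 1 | 2 | 3 | 4 | 4 | 5 | 6 | 7 | 8 | 9
  R[10]: 1 | 2 | 3 | 4 | 5 | 6 | 7 | 8 | 9 | 10

giving w = (9, 10, 1, 8, 3, 7, 6, 4, 2, 5) via Δ²R.

ℓ(w)=31; the 5 essential cells (i,j,r):

[(2, 8, 0), (4, 7, 1), (6, 6, 2), (7, 5, 2), (8, 2, 1)]


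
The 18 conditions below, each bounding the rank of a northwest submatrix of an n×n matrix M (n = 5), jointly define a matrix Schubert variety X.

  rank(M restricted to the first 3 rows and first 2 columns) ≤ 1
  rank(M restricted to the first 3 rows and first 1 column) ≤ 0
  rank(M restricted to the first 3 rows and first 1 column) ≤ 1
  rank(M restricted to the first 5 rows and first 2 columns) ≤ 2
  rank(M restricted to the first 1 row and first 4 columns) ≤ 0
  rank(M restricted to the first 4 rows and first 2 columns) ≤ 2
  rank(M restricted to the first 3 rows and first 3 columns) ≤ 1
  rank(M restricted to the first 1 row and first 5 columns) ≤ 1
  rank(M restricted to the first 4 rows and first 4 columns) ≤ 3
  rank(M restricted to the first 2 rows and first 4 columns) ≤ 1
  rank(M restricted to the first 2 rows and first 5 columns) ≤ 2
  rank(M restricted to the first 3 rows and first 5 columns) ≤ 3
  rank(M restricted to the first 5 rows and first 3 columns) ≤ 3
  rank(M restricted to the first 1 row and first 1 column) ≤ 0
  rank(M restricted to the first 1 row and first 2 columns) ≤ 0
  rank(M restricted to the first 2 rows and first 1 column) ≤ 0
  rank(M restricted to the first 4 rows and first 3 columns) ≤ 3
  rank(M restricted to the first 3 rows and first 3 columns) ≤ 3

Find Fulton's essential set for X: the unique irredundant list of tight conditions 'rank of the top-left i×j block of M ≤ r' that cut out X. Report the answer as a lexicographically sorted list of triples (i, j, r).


Computing R[i][j] = min implied NW-rank bound (n=5, 18 conditions):

  R[1]: 0 0 0 0 1
  R[2]: 0 1 1 1 2
  R[3]: 0 1 1 2 3
  R[4]: 1 2 2 3 4
  R[5]: 1 2 3 4 5

second differences of R give the permutation w = (5, 2, 4, 1, 3).

ℓ(w)=7; the 3 essential cells (i,j,r):

[(1, 4, 0), (3, 1, 0), (3, 3, 1)]


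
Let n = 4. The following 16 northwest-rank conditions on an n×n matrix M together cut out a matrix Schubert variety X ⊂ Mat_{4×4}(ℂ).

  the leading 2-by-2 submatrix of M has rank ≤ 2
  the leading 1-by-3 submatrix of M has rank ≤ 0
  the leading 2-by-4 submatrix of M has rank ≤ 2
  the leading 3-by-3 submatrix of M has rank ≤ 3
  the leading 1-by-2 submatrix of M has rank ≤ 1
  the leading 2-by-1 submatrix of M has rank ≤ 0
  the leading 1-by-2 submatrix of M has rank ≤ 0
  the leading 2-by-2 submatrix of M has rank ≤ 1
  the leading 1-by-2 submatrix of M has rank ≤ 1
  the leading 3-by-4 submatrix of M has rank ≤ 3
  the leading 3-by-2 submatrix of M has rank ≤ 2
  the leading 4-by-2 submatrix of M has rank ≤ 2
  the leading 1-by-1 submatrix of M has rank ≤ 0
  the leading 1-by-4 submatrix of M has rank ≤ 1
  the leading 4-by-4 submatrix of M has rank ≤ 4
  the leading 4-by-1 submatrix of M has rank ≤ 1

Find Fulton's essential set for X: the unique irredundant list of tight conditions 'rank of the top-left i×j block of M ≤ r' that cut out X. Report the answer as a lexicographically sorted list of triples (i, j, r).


Rank table r_w(4×4) implied by the 16 constraints:

  0  0  0  1
  0  1  1  2
  1  2  2  3
  1  2  3  4

hence w(1..4) = (4, 2, 1, 3).

|D(w)|=4, |Ess(w)|=2:

[(1, 3, 0), (2, 1, 0)]


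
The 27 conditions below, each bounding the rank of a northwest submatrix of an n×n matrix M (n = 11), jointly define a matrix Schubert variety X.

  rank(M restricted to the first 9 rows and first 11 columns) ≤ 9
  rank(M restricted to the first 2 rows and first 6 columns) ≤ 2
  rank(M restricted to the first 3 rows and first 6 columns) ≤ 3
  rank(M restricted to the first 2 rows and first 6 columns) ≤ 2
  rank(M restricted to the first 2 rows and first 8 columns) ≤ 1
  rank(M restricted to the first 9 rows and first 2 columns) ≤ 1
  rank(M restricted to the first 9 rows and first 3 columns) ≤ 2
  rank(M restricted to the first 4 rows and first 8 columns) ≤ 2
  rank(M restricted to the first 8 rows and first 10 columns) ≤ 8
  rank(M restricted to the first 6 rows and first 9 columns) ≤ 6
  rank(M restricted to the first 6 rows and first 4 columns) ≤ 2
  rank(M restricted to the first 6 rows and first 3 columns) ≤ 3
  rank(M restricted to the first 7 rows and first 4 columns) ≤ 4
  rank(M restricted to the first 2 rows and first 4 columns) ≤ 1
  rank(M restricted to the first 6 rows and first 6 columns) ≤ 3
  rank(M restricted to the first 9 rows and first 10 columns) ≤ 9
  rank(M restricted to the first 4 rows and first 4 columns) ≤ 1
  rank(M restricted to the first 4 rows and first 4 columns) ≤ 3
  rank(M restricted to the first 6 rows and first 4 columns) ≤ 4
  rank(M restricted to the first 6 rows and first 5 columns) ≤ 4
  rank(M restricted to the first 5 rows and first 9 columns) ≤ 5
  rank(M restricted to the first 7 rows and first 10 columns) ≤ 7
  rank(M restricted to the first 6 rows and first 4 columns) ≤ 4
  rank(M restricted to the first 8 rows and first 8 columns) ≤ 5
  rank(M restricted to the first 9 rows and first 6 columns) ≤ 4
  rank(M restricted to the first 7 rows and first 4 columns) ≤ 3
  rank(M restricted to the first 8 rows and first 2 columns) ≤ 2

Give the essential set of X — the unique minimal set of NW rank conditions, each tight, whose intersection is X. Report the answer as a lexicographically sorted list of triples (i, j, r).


Reconstructing r_w from the 27 given conditions:

  row 1: 1, 1, 1, 1, 1, 1, 1, 1, 1, 1, 1
  row 2: 1, 1, 1, 1, 1, 1, 1, 1, 2, 2, 2
  row 3: 1, 1, 1, 1, 2, 2, 2, 2, 3, 3, 3
  row 4: 1, 1, 1, 1, 2, 2, 2, 2, 3, 4, 4
  row 5: 1, 1, 2, 2, 3, 3, 3, 3, 4, 5, 5
  row 6: 1, 1, 2, 2, 3, 3, 4, 4, 5, 6, 6
  row 7: 1, 1, 2, 3, 4, 4, 5, 5, 6, 7, 7
  row 8: 1, 1, 2, 3, 4, 4, 5, 5, 6, 7, 8
  row 9: 1, 1, 2, 3, 4, 4, 5, 6, 7, 8, 9
  row 10: 1, 2, 3, 4, 5, 5, 6, 7, 8, 9, 10
  row 11: 1, 2, 3, 4, 5, 6, 7, 8, 9, 10, 11

so w = (1, 9, 5, 10, 3, 7, 4, 11, 8, 2, 6).

Rothe diagram D(w) (26 cells), 8 SE-corners (essential conditions):

[(2, 8, 1), (4, 4, 1), (4, 8, 2), (6, 4, 2), (6, 6, 3), (8, 8, 5), (9, 2, 1), (9, 6, 4)]
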